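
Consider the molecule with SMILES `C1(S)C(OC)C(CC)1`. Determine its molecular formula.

C6H12OS

Atom tally by fragment:
  cyclopropane ring core → C:3 H:6
  (− 3 ring H displaced by substituents)
  + SH → S:1 H:1
  + OCH3 → C:1 H:3 O:1
  + C2H5 → C:2 H:5
Element totals:
  C: 6
  H: 12
  O: 1
  S: 1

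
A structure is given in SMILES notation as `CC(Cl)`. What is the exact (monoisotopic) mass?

Atom tally by fragment:
  CH3 → C:1 H:3
  CH2Cl → C:1 H:2 Cl:1
Element totals:
  C: 2
  H: 5
  Cl: 1
Molecular formula: C2H5Cl.
  M = 2(12.0) + 5(1.007825) + 34.968853
    = 24.000000 + 5.039125 + 34.968853 = 64.007978

64.0080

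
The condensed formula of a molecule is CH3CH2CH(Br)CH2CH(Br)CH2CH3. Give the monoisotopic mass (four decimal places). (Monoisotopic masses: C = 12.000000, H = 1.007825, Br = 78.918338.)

Element totals:
  C: 7
  H: 14
  Br: 2
Molecular formula: C7H14Br2.
  M = 7(12.0) + 14(1.007825) + 2(78.918338)
    = 84.000000 + 14.109550 + 157.836676 = 255.946226

255.9462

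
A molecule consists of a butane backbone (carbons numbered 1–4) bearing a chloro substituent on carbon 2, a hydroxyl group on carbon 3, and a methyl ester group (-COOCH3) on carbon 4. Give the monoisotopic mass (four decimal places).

166.0397

Atom tally by fragment:
  CH3 → C:1 H:3
  CH(Cl) → C:1 H:1 Cl:1
  CH(OH) → C:1 H:2 O:1
  CH2COOCH3 → C:3 H:5 O:2
Element totals:
  C: 6
  H: 11
  Cl: 1
  O: 3
Molecular formula: C6H11ClO3.
  M = 6(12.0) + 11(1.007825) + 34.968853 + 3(15.994915)
    = 72.000000 + 11.086075 + 34.968853 + 47.984745 = 166.039673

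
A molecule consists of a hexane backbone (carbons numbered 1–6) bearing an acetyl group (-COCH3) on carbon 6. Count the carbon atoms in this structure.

Atom tally by fragment:
  CH3 → C:1 H:3
  CH2 → C:1 H:2
  CH2 → C:1 H:2
  CH2 → C:1 H:2
  CH2 → C:1 H:2
  CH2COCH3 → C:3 H:5 O:1
Element totals:
  C: 8
  H: 16
  O: 1

8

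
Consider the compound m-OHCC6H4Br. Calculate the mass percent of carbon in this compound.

45.44%

Atom tally by fragment:
  benzene ring core → C:6 H:6
  (− 2 ring H displaced by substituents)
  + CHO → C:1 H:1 O:1
  + Br → Br:1
Element totals:
  C: 7
  H: 5
  Br: 1
  O: 1
Molecular formula: C7H5BrO.
Molar mass = 185.020 g/mol.
Mass from C: 7 × 12.011 = 84.077 g/mol.
%C = 84.077 / 185.020 × 100 = 45.44%.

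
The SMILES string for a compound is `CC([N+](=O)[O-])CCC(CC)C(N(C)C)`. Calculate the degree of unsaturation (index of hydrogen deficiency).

1

Atom tally by fragment:
  CH3 → C:1 H:3
  CH(NO2) → C:1 H:1 N:1 O:2
  CH2 → C:1 H:2
  CH2 → C:1 H:2
  CH(C2H5) → C:3 H:6
  CH2N(CH3)2 → C:3 H:8 N:1
Element totals:
  C: 10
  H: 22
  N: 2
  O: 2
Molecular formula: C10H22N2O2.
DoU = (2C + 2 + N − H − X) / 2 = (2·10 + 2 + 2 − 22 − 0) / 2 = 1.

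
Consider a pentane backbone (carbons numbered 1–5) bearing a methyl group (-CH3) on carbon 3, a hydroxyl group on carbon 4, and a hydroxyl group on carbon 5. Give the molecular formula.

C6H14O2

Atom tally by fragment:
  CH3 → C:1 H:3
  CH2 → C:1 H:2
  CH(CH3) → C:2 H:4
  CH(OH) → C:1 H:2 O:1
  CH2OH → C:1 H:3 O:1
Element totals:
  C: 6
  H: 14
  O: 2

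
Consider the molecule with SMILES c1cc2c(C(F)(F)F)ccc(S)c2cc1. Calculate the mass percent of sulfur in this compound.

14.05%

Atom tally by fragment:
  naphthalene ring system core → C:10 H:8
  (− 2 ring H displaced by substituents)
  + CF3 → C:1 F:3
  + SH → S:1 H:1
Element totals:
  C: 11
  H: 7
  F: 3
  S: 1
Molecular formula: C11H7F3S.
Molar mass = 228.231 g/mol.
Mass from S: 1 × 32.06 = 32.060 g/mol.
%S = 32.060 / 228.231 × 100 = 14.05%.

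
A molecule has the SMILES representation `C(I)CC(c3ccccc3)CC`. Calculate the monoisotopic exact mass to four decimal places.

Atom tally by fragment:
  ICH2 → C:1 H:2 I:1
  CH2 → C:1 H:2
  CH(C6H5) → C:7 H:6
  CH2 → C:1 H:2
  CH3 → C:1 H:3
Element totals:
  C: 11
  H: 15
  I: 1
Molecular formula: C11H15I.
  M = 11(12.0) + 15(1.007825) + 126.904472
    = 132.000000 + 15.117375 + 126.904472 = 274.021847

274.0218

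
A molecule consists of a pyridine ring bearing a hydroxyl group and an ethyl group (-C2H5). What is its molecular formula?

C7H9NO

Atom tally by fragment:
  pyridine ring core → C:5 H:5 N:1
  (− 2 ring H displaced by substituents)
  + OH → O:1 H:1
  + C2H5 → C:2 H:5
Element totals:
  C: 7
  H: 9
  N: 1
  O: 1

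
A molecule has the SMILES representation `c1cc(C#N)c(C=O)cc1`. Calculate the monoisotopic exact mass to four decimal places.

Atom tally by fragment:
  benzene ring core → C:6 H:6
  (− 2 ring H displaced by substituents)
  + CN → C:1 N:1
  + CHO → C:1 H:1 O:1
Element totals:
  C: 8
  H: 5
  N: 1
  O: 1
Molecular formula: C8H5NO.
  M = 8(12.0) + 5(1.007825) + 14.003074 + 15.994915
    = 96.000000 + 5.039125 + 14.003074 + 15.994915 = 131.037114

131.0371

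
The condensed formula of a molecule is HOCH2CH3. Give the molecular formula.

C2H6O

Element totals:
  C: 2
  H: 6
  O: 1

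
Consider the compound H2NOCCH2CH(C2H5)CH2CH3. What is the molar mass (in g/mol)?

Atom tally by fragment:
  H2NOCCH2 → C:2 H:4 O:1 N:1
  CH(C2H5) → C:3 H:6
  CH2 → C:1 H:2
  CH3 → C:1 H:3
Element totals:
  C: 7
  H: 15
  N: 1
  O: 1
Molecular formula: C7H15NO.
  M = 7(12.011) + 15(1.008) + 14.007 + 15.999
    = 84.077 + 15.120 + 14.007 + 15.999 = 129.203

129.20 g/mol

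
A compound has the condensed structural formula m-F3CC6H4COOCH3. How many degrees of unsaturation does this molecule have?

5

Element totals:
  C: 9
  H: 7
  F: 3
  O: 2
Molecular formula: C9H7F3O2.
DoU = (2C + 2 + N − H − X) / 2 = (2·9 + 2 + 0 − 7 − 3) / 2 = 5.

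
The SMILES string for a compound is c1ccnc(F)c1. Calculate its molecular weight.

Atom tally by fragment:
  pyridine ring core → C:5 H:5 N:1
  (− 1 ring H displaced by substituents)
  + F → F:1
Element totals:
  C: 5
  H: 4
  F: 1
  N: 1
Molecular formula: C5H4FN.
  M = 5(12.011) + 4(1.008) + 18.998 + 14.007
    = 60.055 + 4.032 + 18.998 + 14.007 = 97.092

97.09 g/mol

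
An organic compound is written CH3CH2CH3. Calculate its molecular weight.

44.10 g/mol

Atom tally by fragment:
  CH3 → C:1 H:3
  CH2 → C:1 H:2
  CH3 → C:1 H:3
Element totals:
  C: 3
  H: 8
Molecular formula: C3H8.
  M = 3(12.011) + 8(1.008)
    = 36.033 + 8.064 = 44.097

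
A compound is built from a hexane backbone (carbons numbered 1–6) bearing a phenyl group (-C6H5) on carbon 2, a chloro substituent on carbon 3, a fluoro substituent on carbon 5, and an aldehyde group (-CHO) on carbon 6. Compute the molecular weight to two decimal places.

242.72 g/mol

Atom tally by fragment:
  CH3 → C:1 H:3
  CH(C6H5) → C:7 H:6
  CH(Cl) → C:1 H:1 Cl:1
  CH2 → C:1 H:2
  CH(F) → C:1 H:1 F:1
  CH2CHO → C:2 H:3 O:1
Element totals:
  C: 13
  H: 16
  Cl: 1
  F: 1
  O: 1
Molecular formula: C13H16ClFO.
  M = 13(12.011) + 16(1.008) + 35.45 + 18.998 + 15.999
    = 156.143 + 16.128 + 35.450 + 18.998 + 15.999 = 242.718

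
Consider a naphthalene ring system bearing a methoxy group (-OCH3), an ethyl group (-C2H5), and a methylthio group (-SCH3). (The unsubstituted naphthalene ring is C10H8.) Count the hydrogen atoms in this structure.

16

Atom tally by fragment:
  naphthalene ring system core → C:10 H:8
  (− 3 ring H displaced by substituents)
  + OCH3 → C:1 H:3 O:1
  + C2H5 → C:2 H:5
  + SCH3 → C:1 H:3 S:1
Element totals:
  C: 14
  H: 16
  O: 1
  S: 1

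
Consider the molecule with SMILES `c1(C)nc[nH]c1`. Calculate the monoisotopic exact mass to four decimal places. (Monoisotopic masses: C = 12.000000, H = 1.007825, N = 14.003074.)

Atom tally by fragment:
  imidazole ring core → C:3 H:4 N:2
  (− 1 ring H displaced by substituents)
  + CH3 → C:1 H:3
Element totals:
  C: 4
  H: 6
  N: 2
Molecular formula: C4H6N2.
  M = 4(12.0) + 6(1.007825) + 2(14.003074)
    = 48.000000 + 6.046950 + 28.006148 = 82.053098

82.0531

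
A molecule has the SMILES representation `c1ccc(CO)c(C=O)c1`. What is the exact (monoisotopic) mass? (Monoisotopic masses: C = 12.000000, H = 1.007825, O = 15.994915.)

Atom tally by fragment:
  benzene ring core → C:6 H:6
  (− 2 ring H displaced by substituents)
  + CH2OH → C:1 H:3 O:1
  + CHO → C:1 H:1 O:1
Element totals:
  C: 8
  H: 8
  O: 2
Molecular formula: C8H8O2.
  M = 8(12.0) + 8(1.007825) + 2(15.994915)
    = 96.000000 + 8.062600 + 31.989830 = 136.052430

136.0524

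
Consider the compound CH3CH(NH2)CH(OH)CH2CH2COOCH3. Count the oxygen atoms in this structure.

Element totals:
  C: 7
  H: 15
  N: 1
  O: 3

3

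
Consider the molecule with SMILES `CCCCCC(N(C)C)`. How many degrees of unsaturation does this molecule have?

0

Atom tally by fragment:
  CH3 → C:1 H:3
  CH2 → C:1 H:2
  CH2 → C:1 H:2
  CH2 → C:1 H:2
  CH2 → C:1 H:2
  CH2N(CH3)2 → C:3 H:8 N:1
Element totals:
  C: 8
  H: 19
  N: 1
Molecular formula: C8H19N.
DoU = (2C + 2 + N − H − X) / 2 = (2·8 + 2 + 1 − 19 − 0) / 2 = 0.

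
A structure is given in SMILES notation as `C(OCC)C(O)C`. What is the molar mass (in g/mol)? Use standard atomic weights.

104.15 g/mol

Atom tally by fragment:
  C2H5OCH2 → C:3 H:7 O:1
  CH(OH) → C:1 H:2 O:1
  CH3 → C:1 H:3
Element totals:
  C: 5
  H: 12
  O: 2
Molecular formula: C5H12O2.
  M = 5(12.011) + 12(1.008) + 2(15.999)
    = 60.055 + 12.096 + 31.998 = 104.149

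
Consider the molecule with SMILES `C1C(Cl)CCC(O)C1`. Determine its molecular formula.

C6H11ClO

Atom tally by fragment:
  cyclohexane ring core → C:6 H:12
  (− 2 ring H displaced by substituents)
  + Cl → Cl:1
  + OH → O:1 H:1
Element totals:
  C: 6
  H: 11
  Cl: 1
  O: 1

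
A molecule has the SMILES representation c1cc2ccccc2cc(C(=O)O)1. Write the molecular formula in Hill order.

Atom tally by fragment:
  naphthalene ring system core → C:10 H:8
  (− 1 ring H displaced by substituents)
  + COOH → C:1 H:1 O:2
Element totals:
  C: 11
  H: 8
  O: 2

C11H8O2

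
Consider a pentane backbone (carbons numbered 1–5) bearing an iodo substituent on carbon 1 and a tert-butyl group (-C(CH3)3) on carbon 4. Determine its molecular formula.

Atom tally by fragment:
  ICH2 → C:1 H:2 I:1
  CH2 → C:1 H:2
  CH2 → C:1 H:2
  CH(C(CH3)3) → C:5 H:10
  CH3 → C:1 H:3
Element totals:
  C: 9
  H: 19
  I: 1

C9H19I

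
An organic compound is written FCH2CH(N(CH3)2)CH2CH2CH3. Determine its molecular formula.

C7H16FN

Atom tally by fragment:
  FCH2 → C:1 H:2 F:1
  CH(N(CH3)2) → C:3 H:7 N:1
  CH2 → C:1 H:2
  CH2 → C:1 H:2
  CH3 → C:1 H:3
Element totals:
  C: 7
  H: 16
  F: 1
  N: 1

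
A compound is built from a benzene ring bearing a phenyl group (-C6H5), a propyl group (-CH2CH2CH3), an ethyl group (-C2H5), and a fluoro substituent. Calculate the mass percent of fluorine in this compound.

7.84%

Atom tally by fragment:
  benzene ring core → C:6 H:6
  (− 4 ring H displaced by substituents)
  + C6H5 → C:6 H:5
  + CH2CH2CH3 → C:3 H:7
  + C2H5 → C:2 H:5
  + F → F:1
Element totals:
  C: 17
  H: 19
  F: 1
Molecular formula: C17H19F.
Molar mass = 242.337 g/mol.
Mass from F: 1 × 18.998 = 18.998 g/mol.
%F = 18.998 / 242.337 × 100 = 7.84%.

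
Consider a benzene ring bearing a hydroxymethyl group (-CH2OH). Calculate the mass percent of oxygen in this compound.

14.79%

Atom tally by fragment:
  benzene ring core → C:6 H:6
  (− 1 ring H displaced by substituents)
  + CH2OH → C:1 H:3 O:1
Element totals:
  C: 7
  H: 8
  O: 1
Molecular formula: C7H8O.
Molar mass = 108.140 g/mol.
Mass from O: 1 × 15.999 = 15.999 g/mol.
%O = 15.999 / 108.140 × 100 = 14.79%.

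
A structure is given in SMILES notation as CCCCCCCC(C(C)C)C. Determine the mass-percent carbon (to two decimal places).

Atom tally by fragment:
  CH3 → C:1 H:3
  CH2 → C:1 H:2
  CH2 → C:1 H:2
  CH2 → C:1 H:2
  CH2 → C:1 H:2
  CH2 → C:1 H:2
  CH2 → C:1 H:2
  CH(CH(CH3)2) → C:4 H:8
  CH3 → C:1 H:3
Element totals:
  C: 12
  H: 26
Molecular formula: C12H26.
Molar mass = 170.340 g/mol.
Mass from C: 12 × 12.011 = 144.132 g/mol.
%C = 144.132 / 170.340 × 100 = 84.61%.

84.61%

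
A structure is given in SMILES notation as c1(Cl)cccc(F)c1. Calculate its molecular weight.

Atom tally by fragment:
  benzene ring core → C:6 H:6
  (− 2 ring H displaced by substituents)
  + Cl → Cl:1
  + F → F:1
Element totals:
  C: 6
  H: 4
  Cl: 1
  F: 1
Molecular formula: C6H4ClF.
  M = 6(12.011) + 4(1.008) + 35.45 + 18.998
    = 72.066 + 4.032 + 35.450 + 18.998 = 130.546

130.55 g/mol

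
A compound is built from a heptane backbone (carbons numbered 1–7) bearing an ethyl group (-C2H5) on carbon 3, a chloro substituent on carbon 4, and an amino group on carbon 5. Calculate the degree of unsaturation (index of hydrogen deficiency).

0

Atom tally by fragment:
  CH3 → C:1 H:3
  CH2 → C:1 H:2
  CH(C2H5) → C:3 H:6
  CH(Cl) → C:1 H:1 Cl:1
  CH(NH2) → C:1 H:3 N:1
  CH2 → C:1 H:2
  CH3 → C:1 H:3
Element totals:
  C: 9
  H: 20
  Cl: 1
  N: 1
Molecular formula: C9H20ClN.
DoU = (2C + 2 + N − H − X) / 2 = (2·9 + 2 + 1 − 20 − 1) / 2 = 0.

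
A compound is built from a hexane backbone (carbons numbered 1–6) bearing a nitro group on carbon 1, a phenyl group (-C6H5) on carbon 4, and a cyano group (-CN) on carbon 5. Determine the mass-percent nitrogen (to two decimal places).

Atom tally by fragment:
  O2NCH2 → C:1 H:2 N:1 O:2
  CH2 → C:1 H:2
  CH2 → C:1 H:2
  CH(C6H5) → C:7 H:6
  CH(CN) → C:2 H:1 N:1
  CH3 → C:1 H:3
Element totals:
  C: 13
  H: 16
  N: 2
  O: 2
Molecular formula: C13H16N2O2.
Molar mass = 232.283 g/mol.
Mass from N: 2 × 14.007 = 28.014 g/mol.
%N = 28.014 / 232.283 × 100 = 12.06%.

12.06%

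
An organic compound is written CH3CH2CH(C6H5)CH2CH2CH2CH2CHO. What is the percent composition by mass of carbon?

Element totals:
  C: 14
  H: 20
  O: 1
Molecular formula: C14H20O.
Molar mass = 204.313 g/mol.
Mass from C: 14 × 12.011 = 168.154 g/mol.
%C = 168.154 / 204.313 × 100 = 82.30%.

82.30%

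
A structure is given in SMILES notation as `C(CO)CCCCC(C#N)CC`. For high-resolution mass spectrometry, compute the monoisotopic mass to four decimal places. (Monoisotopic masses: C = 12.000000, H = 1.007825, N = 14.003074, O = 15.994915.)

169.1467

Atom tally by fragment:
  HOCH2CH2 → C:2 H:5 O:1
  CH2 → C:1 H:2
  CH2 → C:1 H:2
  CH2 → C:1 H:2
  CH2 → C:1 H:2
  CH(CN) → C:2 H:1 N:1
  CH2 → C:1 H:2
  CH3 → C:1 H:3
Element totals:
  C: 10
  H: 19
  N: 1
  O: 1
Molecular formula: C10H19NO.
  M = 10(12.0) + 19(1.007825) + 14.003074 + 15.994915
    = 120.000000 + 19.148675 + 14.003074 + 15.994915 = 169.146664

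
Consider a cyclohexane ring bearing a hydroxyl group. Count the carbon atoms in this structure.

6

Atom tally by fragment:
  cyclohexane ring core → C:6 H:12
  (− 1 ring H displaced by substituents)
  + OH → O:1 H:1
Element totals:
  C: 6
  H: 12
  O: 1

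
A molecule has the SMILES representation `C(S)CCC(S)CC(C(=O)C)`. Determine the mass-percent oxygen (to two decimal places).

8.32%

Atom tally by fragment:
  HSCH2 → C:1 H:3 S:1
  CH2 → C:1 H:2
  CH2 → C:1 H:2
  CH(SH) → C:1 H:2 S:1
  CH2 → C:1 H:2
  CH2COCH3 → C:3 H:5 O:1
Element totals:
  C: 8
  H: 16
  O: 1
  S: 2
Molecular formula: C8H16OS2.
Molar mass = 192.335 g/mol.
Mass from O: 1 × 15.999 = 15.999 g/mol.
%O = 15.999 / 192.335 × 100 = 8.32%.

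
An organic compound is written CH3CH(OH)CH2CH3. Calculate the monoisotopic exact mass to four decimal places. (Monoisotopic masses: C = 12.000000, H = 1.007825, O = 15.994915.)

74.0732

Atom tally by fragment:
  CH3 → C:1 H:3
  CH(OH) → C:1 H:2 O:1
  CH2 → C:1 H:2
  CH3 → C:1 H:3
Element totals:
  C: 4
  H: 10
  O: 1
Molecular formula: C4H10O.
  M = 4(12.0) + 10(1.007825) + 15.994915
    = 48.000000 + 10.078250 + 15.994915 = 74.073165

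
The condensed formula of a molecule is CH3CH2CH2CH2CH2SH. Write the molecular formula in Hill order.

C5H12S

Atom tally by fragment:
  CH3 → C:1 H:3
  CH2 → C:1 H:2
  CH2 → C:1 H:2
  CH2 → C:1 H:2
  CH2SH → C:1 H:3 S:1
Element totals:
  C: 5
  H: 12
  S: 1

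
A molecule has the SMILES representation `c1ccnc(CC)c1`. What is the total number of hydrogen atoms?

9

Atom tally by fragment:
  pyridine ring core → C:5 H:5 N:1
  (− 1 ring H displaced by substituents)
  + C2H5 → C:2 H:5
Element totals:
  C: 7
  H: 9
  N: 1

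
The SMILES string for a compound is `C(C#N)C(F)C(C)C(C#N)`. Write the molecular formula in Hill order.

Atom tally by fragment:
  NCCH2 → C:2 H:2 N:1
  CH(F) → C:1 H:1 F:1
  CH(CH3) → C:2 H:4
  CH2CN → C:2 H:2 N:1
Element totals:
  C: 7
  H: 9
  F: 1
  N: 2

C7H9FN2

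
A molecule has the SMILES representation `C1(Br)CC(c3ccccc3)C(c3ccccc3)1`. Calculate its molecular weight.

287.20 g/mol

Atom tally by fragment:
  cyclobutane ring core → C:4 H:8
  (− 3 ring H displaced by substituents)
  + Br → Br:1
  + C6H5 → C:6 H:5
  + C6H5 → C:6 H:5
Element totals:
  C: 16
  H: 15
  Br: 1
Molecular formula: C16H15Br.
  M = 16(12.011) + 15(1.008) + 79.904
    = 192.176 + 15.120 + 79.904 = 287.200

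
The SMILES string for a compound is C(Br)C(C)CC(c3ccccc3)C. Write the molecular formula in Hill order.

Atom tally by fragment:
  BrCH2 → C:1 H:2 Br:1
  CH(CH3) → C:2 H:4
  CH2 → C:1 H:2
  CH(C6H5) → C:7 H:6
  CH3 → C:1 H:3
Element totals:
  C: 12
  H: 17
  Br: 1

C12H17Br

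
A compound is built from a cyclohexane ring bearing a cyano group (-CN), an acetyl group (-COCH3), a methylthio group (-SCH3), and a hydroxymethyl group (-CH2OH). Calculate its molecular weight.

227.32 g/mol

Atom tally by fragment:
  cyclohexane ring core → C:6 H:12
  (− 4 ring H displaced by substituents)
  + CN → C:1 N:1
  + COCH3 → C:2 H:3 O:1
  + SCH3 → C:1 H:3 S:1
  + CH2OH → C:1 H:3 O:1
Element totals:
  C: 11
  H: 17
  N: 1
  O: 2
  S: 1
Molecular formula: C11H17NO2S.
  M = 11(12.011) + 17(1.008) + 14.007 + 2(15.999) + 32.06
    = 132.121 + 17.136 + 14.007 + 31.998 + 32.060 = 227.322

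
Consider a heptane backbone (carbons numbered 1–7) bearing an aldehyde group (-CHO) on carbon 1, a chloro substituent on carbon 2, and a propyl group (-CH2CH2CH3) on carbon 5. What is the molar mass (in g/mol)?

Atom tally by fragment:
  OHCCH2 → C:2 H:3 O:1
  CH(Cl) → C:1 H:1 Cl:1
  CH2 → C:1 H:2
  CH2 → C:1 H:2
  CH(CH2CH2CH3) → C:4 H:8
  CH2 → C:1 H:2
  CH3 → C:1 H:3
Element totals:
  C: 11
  H: 21
  Cl: 1
  O: 1
Molecular formula: C11H21ClO.
  M = 11(12.011) + 21(1.008) + 35.45 + 15.999
    = 132.121 + 21.168 + 35.450 + 15.999 = 204.738

204.74 g/mol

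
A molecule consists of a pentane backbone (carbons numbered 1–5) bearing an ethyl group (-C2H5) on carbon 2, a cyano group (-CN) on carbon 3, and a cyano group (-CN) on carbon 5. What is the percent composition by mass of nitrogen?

18.65%

Atom tally by fragment:
  CH3 → C:1 H:3
  CH(C2H5) → C:3 H:6
  CH(CN) → C:2 H:1 N:1
  CH2 → C:1 H:2
  CH2CN → C:2 H:2 N:1
Element totals:
  C: 9
  H: 14
  N: 2
Molecular formula: C9H14N2.
Molar mass = 150.225 g/mol.
Mass from N: 2 × 14.007 = 28.014 g/mol.
%N = 28.014 / 150.225 × 100 = 18.65%.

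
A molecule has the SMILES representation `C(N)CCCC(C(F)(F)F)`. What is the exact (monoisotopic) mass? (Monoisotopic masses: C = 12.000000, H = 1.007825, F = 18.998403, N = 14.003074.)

155.0922

Atom tally by fragment:
  H2NCH2 → C:1 H:4 N:1
  CH2 → C:1 H:2
  CH2 → C:1 H:2
  CH2 → C:1 H:2
  CH2CF3 → C:2 H:2 F:3
Element totals:
  C: 6
  H: 12
  F: 3
  N: 1
Molecular formula: C6H12F3N.
  M = 6(12.0) + 12(1.007825) + 3(18.998403) + 14.003074
    = 72.000000 + 12.093900 + 56.995209 + 14.003074 = 155.092183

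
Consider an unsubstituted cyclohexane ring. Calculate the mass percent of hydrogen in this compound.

Atom tally by fragment:
  cyclohexane ring core → C:6 H:12
Element totals:
  C: 6
  H: 12
Molecular formula: C6H12.
Molar mass = 84.162 g/mol.
Mass from H: 12 × 1.008 = 12.096 g/mol.
%H = 12.096 / 84.162 × 100 = 14.37%.

14.37%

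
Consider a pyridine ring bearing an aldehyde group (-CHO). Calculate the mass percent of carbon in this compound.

Atom tally by fragment:
  pyridine ring core → C:5 H:5 N:1
  (− 1 ring H displaced by substituents)
  + CHO → C:1 H:1 O:1
Element totals:
  C: 6
  H: 5
  N: 1
  O: 1
Molecular formula: C6H5NO.
Molar mass = 107.112 g/mol.
Mass from C: 6 × 12.011 = 72.066 g/mol.
%C = 72.066 / 107.112 × 100 = 67.28%.

67.28%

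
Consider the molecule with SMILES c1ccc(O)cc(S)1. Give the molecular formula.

Atom tally by fragment:
  benzene ring core → C:6 H:6
  (− 2 ring H displaced by substituents)
  + OH → O:1 H:1
  + SH → S:1 H:1
Element totals:
  C: 6
  H: 6
  O: 1
  S: 1

C6H6OS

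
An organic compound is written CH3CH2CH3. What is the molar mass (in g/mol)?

44.10 g/mol

Element totals:
  C: 3
  H: 8
Molecular formula: C3H8.
  M = 3(12.011) + 8(1.008)
    = 36.033 + 8.064 = 44.097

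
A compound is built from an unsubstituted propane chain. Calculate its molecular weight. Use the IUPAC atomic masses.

Atom tally by fragment:
  CH3 → C:1 H:3
  CH2 → C:1 H:2
  CH3 → C:1 H:3
Element totals:
  C: 3
  H: 8
Molecular formula: C3H8.
  M = 3(12.011) + 8(1.008)
    = 36.033 + 8.064 = 44.097

44.10 g/mol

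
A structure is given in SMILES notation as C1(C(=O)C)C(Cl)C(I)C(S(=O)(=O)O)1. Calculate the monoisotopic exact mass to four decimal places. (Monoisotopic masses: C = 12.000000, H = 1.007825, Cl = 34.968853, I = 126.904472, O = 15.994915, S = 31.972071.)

337.8877

Atom tally by fragment:
  cyclobutane ring core → C:4 H:8
  (− 4 ring H displaced by substituents)
  + COCH3 → C:2 H:3 O:1
  + Cl → Cl:1
  + I → I:1
  + SO3H → S:1 O:3 H:1
Element totals:
  C: 6
  H: 8
  Cl: 1
  I: 1
  O: 4
  S: 1
Molecular formula: C6H8ClIO4S.
  M = 6(12.0) + 8(1.007825) + 34.968853 + 126.904472 + 4(15.994915) + 31.972071
    = 72.000000 + 8.062600 + 34.968853 + 126.904472 + 63.979660 + 31.972071 = 337.887656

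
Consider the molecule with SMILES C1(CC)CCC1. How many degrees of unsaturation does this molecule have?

1

Atom tally by fragment:
  cyclobutane ring core → C:4 H:8
  (− 1 ring H displaced by substituents)
  + C2H5 → C:2 H:5
Element totals:
  C: 6
  H: 12
Molecular formula: C6H12.
DoU = (2C + 2 + N − H − X) / 2 = (2·6 + 2 + 0 − 12 − 0) / 2 = 1.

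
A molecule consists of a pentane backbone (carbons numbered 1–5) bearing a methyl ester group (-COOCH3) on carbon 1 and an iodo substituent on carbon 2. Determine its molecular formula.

Atom tally by fragment:
  CH3OOCCH2 → C:3 H:5 O:2
  CH(I) → C:1 H:1 I:1
  CH2 → C:1 H:2
  CH2 → C:1 H:2
  CH3 → C:1 H:3
Element totals:
  C: 7
  H: 13
  I: 1
  O: 2

C7H13IO2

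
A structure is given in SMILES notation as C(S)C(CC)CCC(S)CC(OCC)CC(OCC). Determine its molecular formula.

Atom tally by fragment:
  HSCH2 → C:1 H:3 S:1
  CH(C2H5) → C:3 H:6
  CH2 → C:1 H:2
  CH2 → C:1 H:2
  CH(SH) → C:1 H:2 S:1
  CH2 → C:1 H:2
  CH(OC2H5) → C:3 H:6 O:1
  CH2 → C:1 H:2
  CH2OC2H5 → C:3 H:7 O:1
Element totals:
  C: 15
  H: 32
  O: 2
  S: 2

C15H32O2S2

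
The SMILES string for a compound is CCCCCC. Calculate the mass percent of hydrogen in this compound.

16.38%

Atom tally by fragment:
  CH3 → C:1 H:3
  CH2 → C:1 H:2
  CH2 → C:1 H:2
  CH2 → C:1 H:2
  CH2 → C:1 H:2
  CH3 → C:1 H:3
Element totals:
  C: 6
  H: 14
Molecular formula: C6H14.
Molar mass = 86.178 g/mol.
Mass from H: 14 × 1.008 = 14.112 g/mol.
%H = 14.112 / 86.178 × 100 = 16.38%.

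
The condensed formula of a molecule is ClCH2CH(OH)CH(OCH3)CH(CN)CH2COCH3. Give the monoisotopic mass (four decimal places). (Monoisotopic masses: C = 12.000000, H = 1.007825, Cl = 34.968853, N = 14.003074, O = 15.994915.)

219.0662

Element totals:
  C: 9
  H: 14
  Cl: 1
  N: 1
  O: 3
Molecular formula: C9H14ClNO3.
  M = 9(12.0) + 14(1.007825) + 34.968853 + 14.003074 + 3(15.994915)
    = 108.000000 + 14.109550 + 34.968853 + 14.003074 + 47.984745 = 219.066222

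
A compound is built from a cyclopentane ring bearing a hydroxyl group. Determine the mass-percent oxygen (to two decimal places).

18.57%

Atom tally by fragment:
  cyclopentane ring core → C:5 H:10
  (− 1 ring H displaced by substituents)
  + OH → O:1 H:1
Element totals:
  C: 5
  H: 10
  O: 1
Molecular formula: C5H10O.
Molar mass = 86.134 g/mol.
Mass from O: 1 × 15.999 = 15.999 g/mol.
%O = 15.999 / 86.134 × 100 = 18.57%.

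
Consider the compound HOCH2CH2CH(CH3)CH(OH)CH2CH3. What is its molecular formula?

Atom tally by fragment:
  HOCH2 → C:1 H:3 O:1
  CH2 → C:1 H:2
  CH(CH3) → C:2 H:4
  CH(OH) → C:1 H:2 O:1
  CH2 → C:1 H:2
  CH3 → C:1 H:3
Element totals:
  C: 7
  H: 16
  O: 2

C7H16O2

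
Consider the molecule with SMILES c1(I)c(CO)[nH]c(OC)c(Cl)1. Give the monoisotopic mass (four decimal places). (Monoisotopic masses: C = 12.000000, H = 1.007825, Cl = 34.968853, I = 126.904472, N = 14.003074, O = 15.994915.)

286.9210

Atom tally by fragment:
  pyrrole ring core → C:4 H:5 N:1
  (− 4 ring H displaced by substituents)
  + I → I:1
  + CH2OH → C:1 H:3 O:1
  + OCH3 → C:1 H:3 O:1
  + Cl → Cl:1
Element totals:
  C: 6
  H: 7
  Cl: 1
  I: 1
  N: 1
  O: 2
Molecular formula: C6H7ClINO2.
  M = 6(12.0) + 7(1.007825) + 34.968853 + 126.904472 + 14.003074 + 2(15.994915)
    = 72.000000 + 7.054775 + 34.968853 + 126.904472 + 14.003074 + 31.989830 = 286.921004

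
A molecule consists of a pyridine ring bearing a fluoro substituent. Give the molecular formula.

C5H4FN

Atom tally by fragment:
  pyridine ring core → C:5 H:5 N:1
  (− 1 ring H displaced by substituents)
  + F → F:1
Element totals:
  C: 5
  H: 4
  F: 1
  N: 1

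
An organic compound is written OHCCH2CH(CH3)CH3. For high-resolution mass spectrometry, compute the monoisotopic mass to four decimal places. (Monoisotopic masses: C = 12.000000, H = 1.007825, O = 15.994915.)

Element totals:
  C: 5
  H: 10
  O: 1
Molecular formula: C5H10O.
  M = 5(12.0) + 10(1.007825) + 15.994915
    = 60.000000 + 10.078250 + 15.994915 = 86.073165

86.0732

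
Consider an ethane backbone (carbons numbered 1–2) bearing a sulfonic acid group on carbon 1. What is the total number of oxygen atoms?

3

Atom tally by fragment:
  HO3SCH2 → C:1 H:3 S:1 O:3
  CH3 → C:1 H:3
Element totals:
  C: 2
  H: 6
  O: 3
  S: 1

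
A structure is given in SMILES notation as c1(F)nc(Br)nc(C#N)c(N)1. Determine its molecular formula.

C5H2BrFN4

Atom tally by fragment:
  pyrimidine ring core → C:4 H:4 N:2
  (− 4 ring H displaced by substituents)
  + F → F:1
  + Br → Br:1
  + CN → C:1 N:1
  + NH2 → N:1 H:2
Element totals:
  C: 5
  H: 2
  Br: 1
  F: 1
  N: 4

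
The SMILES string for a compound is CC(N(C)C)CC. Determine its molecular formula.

Atom tally by fragment:
  CH3 → C:1 H:3
  CH(N(CH3)2) → C:3 H:7 N:1
  CH2 → C:1 H:2
  CH3 → C:1 H:3
Element totals:
  C: 6
  H: 15
  N: 1

C6H15N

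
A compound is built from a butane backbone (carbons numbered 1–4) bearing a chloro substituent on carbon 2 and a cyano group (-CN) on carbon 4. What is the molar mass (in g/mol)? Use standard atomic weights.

Atom tally by fragment:
  CH3 → C:1 H:3
  CH(Cl) → C:1 H:1 Cl:1
  CH2 → C:1 H:2
  CH2CN → C:2 H:2 N:1
Element totals:
  C: 5
  H: 8
  Cl: 1
  N: 1
Molecular formula: C5H8ClN.
  M = 5(12.011) + 8(1.008) + 35.45 + 14.007
    = 60.055 + 8.064 + 35.450 + 14.007 = 117.576

117.58 g/mol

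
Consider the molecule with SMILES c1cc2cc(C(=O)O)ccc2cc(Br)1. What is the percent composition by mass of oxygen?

Atom tally by fragment:
  naphthalene ring system core → C:10 H:8
  (− 2 ring H displaced by substituents)
  + COOH → C:1 H:1 O:2
  + Br → Br:1
Element totals:
  C: 11
  H: 7
  Br: 1
  O: 2
Molecular formula: C11H7BrO2.
Molar mass = 251.079 g/mol.
Mass from O: 2 × 15.999 = 31.998 g/mol.
%O = 31.998 / 251.079 × 100 = 12.74%.

12.74%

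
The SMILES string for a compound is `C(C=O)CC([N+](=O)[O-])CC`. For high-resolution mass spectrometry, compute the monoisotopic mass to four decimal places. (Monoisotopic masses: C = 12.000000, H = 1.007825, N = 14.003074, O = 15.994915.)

Atom tally by fragment:
  OHCCH2 → C:2 H:3 O:1
  CH2 → C:1 H:2
  CH(NO2) → C:1 H:1 N:1 O:2
  CH2 → C:1 H:2
  CH3 → C:1 H:3
Element totals:
  C: 6
  H: 11
  N: 1
  O: 3
Molecular formula: C6H11NO3.
  M = 6(12.0) + 11(1.007825) + 14.003074 + 3(15.994915)
    = 72.000000 + 11.086075 + 14.003074 + 47.984745 = 145.073894

145.0739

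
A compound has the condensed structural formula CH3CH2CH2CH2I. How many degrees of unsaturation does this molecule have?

Element totals:
  C: 4
  H: 9
  I: 1
Molecular formula: C4H9I.
DoU = (2C + 2 + N − H − X) / 2 = (2·4 + 2 + 0 − 9 − 1) / 2 = 0.

0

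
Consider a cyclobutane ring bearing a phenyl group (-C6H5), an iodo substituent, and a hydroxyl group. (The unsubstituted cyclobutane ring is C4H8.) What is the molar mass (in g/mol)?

Atom tally by fragment:
  cyclobutane ring core → C:4 H:8
  (− 3 ring H displaced by substituents)
  + C6H5 → C:6 H:5
  + I → I:1
  + OH → O:1 H:1
Element totals:
  C: 10
  H: 11
  I: 1
  O: 1
Molecular formula: C10H11IO.
  M = 10(12.011) + 11(1.008) + 126.904 + 15.999
    = 120.110 + 11.088 + 126.904 + 15.999 = 274.101

274.10 g/mol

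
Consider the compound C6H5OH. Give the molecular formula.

Atom tally by fragment:
  benzene ring core → C:6 H:6
  (− 1 ring H displaced by substituents)
  + OH → O:1 H:1
Element totals:
  C: 6
  H: 6
  O: 1

C6H6O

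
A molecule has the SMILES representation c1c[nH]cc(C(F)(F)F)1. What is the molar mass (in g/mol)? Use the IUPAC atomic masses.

135.09 g/mol

Atom tally by fragment:
  pyrrole ring core → C:4 H:5 N:1
  (− 1 ring H displaced by substituents)
  + CF3 → C:1 F:3
Element totals:
  C: 5
  H: 4
  F: 3
  N: 1
Molecular formula: C5H4F3N.
  M = 5(12.011) + 4(1.008) + 3(18.998) + 14.007
    = 60.055 + 4.032 + 56.994 + 14.007 = 135.088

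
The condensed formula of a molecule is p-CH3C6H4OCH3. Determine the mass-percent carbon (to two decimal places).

78.65%

Atom tally by fragment:
  benzene ring core → C:6 H:6
  (− 2 ring H displaced by substituents)
  + CH3 → C:1 H:3
  + OCH3 → C:1 H:3 O:1
Element totals:
  C: 8
  H: 10
  O: 1
Molecular formula: C8H10O.
Molar mass = 122.167 g/mol.
Mass from C: 8 × 12.011 = 96.088 g/mol.
%C = 96.088 / 122.167 × 100 = 78.65%.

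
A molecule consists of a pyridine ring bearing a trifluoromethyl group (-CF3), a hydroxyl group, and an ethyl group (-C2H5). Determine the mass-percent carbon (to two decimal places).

Atom tally by fragment:
  pyridine ring core → C:5 H:5 N:1
  (− 3 ring H displaced by substituents)
  + CF3 → C:1 F:3
  + OH → O:1 H:1
  + C2H5 → C:2 H:5
Element totals:
  C: 8
  H: 8
  F: 3
  N: 1
  O: 1
Molecular formula: C8H8F3NO.
Molar mass = 191.152 g/mol.
Mass from C: 8 × 12.011 = 96.088 g/mol.
%C = 96.088 / 191.152 × 100 = 50.27%.

50.27%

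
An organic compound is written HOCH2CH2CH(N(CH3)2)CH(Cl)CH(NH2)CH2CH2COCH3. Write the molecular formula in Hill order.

C11H23ClN2O2

Element totals:
  C: 11
  H: 23
  Cl: 1
  N: 2
  O: 2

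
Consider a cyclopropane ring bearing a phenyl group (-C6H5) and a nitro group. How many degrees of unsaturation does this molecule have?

Atom tally by fragment:
  cyclopropane ring core → C:3 H:6
  (− 2 ring H displaced by substituents)
  + C6H5 → C:6 H:5
  + NO2 → N:1 O:2
Element totals:
  C: 9
  H: 9
  N: 1
  O: 2
Molecular formula: C9H9NO2.
DoU = (2C + 2 + N − H − X) / 2 = (2·9 + 2 + 1 − 9 − 0) / 2 = 6.

6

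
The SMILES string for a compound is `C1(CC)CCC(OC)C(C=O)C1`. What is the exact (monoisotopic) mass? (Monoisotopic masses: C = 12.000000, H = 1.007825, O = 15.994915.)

170.1307

Atom tally by fragment:
  cyclohexane ring core → C:6 H:12
  (− 3 ring H displaced by substituents)
  + C2H5 → C:2 H:5
  + OCH3 → C:1 H:3 O:1
  + CHO → C:1 H:1 O:1
Element totals:
  C: 10
  H: 18
  O: 2
Molecular formula: C10H18O2.
  M = 10(12.0) + 18(1.007825) + 2(15.994915)
    = 120.000000 + 18.140850 + 31.989830 = 170.130680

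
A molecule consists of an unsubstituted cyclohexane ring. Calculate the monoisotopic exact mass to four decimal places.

Atom tally by fragment:
  cyclohexane ring core → C:6 H:12
Element totals:
  C: 6
  H: 12
Molecular formula: C6H12.
  M = 6(12.0) + 12(1.007825)
    = 72.000000 + 12.093900 = 84.093900

84.0939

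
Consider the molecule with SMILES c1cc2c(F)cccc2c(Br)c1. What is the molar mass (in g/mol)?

225.06 g/mol

Atom tally by fragment:
  naphthalene ring system core → C:10 H:8
  (− 2 ring H displaced by substituents)
  + F → F:1
  + Br → Br:1
Element totals:
  C: 10
  H: 6
  Br: 1
  F: 1
Molecular formula: C10H6BrF.
  M = 10(12.011) + 6(1.008) + 79.904 + 18.998
    = 120.110 + 6.048 + 79.904 + 18.998 = 225.060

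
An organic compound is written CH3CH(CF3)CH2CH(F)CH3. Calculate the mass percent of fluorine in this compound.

48.05%

Element totals:
  C: 6
  H: 10
  F: 4
Molecular formula: C6H10F4.
Molar mass = 158.138 g/mol.
Mass from F: 4 × 18.998 = 75.992 g/mol.
%F = 75.992 / 158.138 × 100 = 48.05%.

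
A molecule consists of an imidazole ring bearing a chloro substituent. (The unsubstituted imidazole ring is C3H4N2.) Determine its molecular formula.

Atom tally by fragment:
  imidazole ring core → C:3 H:4 N:2
  (− 1 ring H displaced by substituents)
  + Cl → Cl:1
Element totals:
  C: 3
  H: 3
  Cl: 1
  N: 2

C3H3ClN2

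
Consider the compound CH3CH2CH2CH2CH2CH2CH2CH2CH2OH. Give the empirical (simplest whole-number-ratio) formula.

C9H20O

Atom tally by fragment:
  CH3 → C:1 H:3
  CH2 → C:1 H:2
  CH2 → C:1 H:2
  CH2 → C:1 H:2
  CH2 → C:1 H:2
  CH2 → C:1 H:2
  CH2 → C:1 H:2
  CH2CH2OH → C:2 H:5 O:1
Element totals:
  C: 9
  H: 20
  O: 1
Molecular formula: C9H20O.
gcd of subscripts (9, 20, 1) = 1, so the empirical formula equals the molecular formula.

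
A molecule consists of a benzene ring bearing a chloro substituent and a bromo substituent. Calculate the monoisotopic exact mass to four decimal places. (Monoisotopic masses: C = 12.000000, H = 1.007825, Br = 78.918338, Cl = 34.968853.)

189.9185

Atom tally by fragment:
  benzene ring core → C:6 H:6
  (− 2 ring H displaced by substituents)
  + Cl → Cl:1
  + Br → Br:1
Element totals:
  C: 6
  H: 4
  Br: 1
  Cl: 1
Molecular formula: C6H4BrCl.
  M = 6(12.0) + 4(1.007825) + 78.918338 + 34.968853
    = 72.000000 + 4.031300 + 78.918338 + 34.968853 = 189.918491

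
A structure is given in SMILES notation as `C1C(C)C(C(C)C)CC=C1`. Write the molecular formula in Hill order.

Atom tally by fragment:
  cyclohexene ring core → C:6 H:10
  (− 2 ring H displaced by substituents)
  + CH3 → C:1 H:3
  + CH(CH3)2 → C:3 H:7
Element totals:
  C: 10
  H: 18

C10H18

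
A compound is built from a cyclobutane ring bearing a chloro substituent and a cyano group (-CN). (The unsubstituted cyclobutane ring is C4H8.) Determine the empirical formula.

Atom tally by fragment:
  cyclobutane ring core → C:4 H:8
  (− 2 ring H displaced by substituents)
  + Cl → Cl:1
  + CN → C:1 N:1
Element totals:
  C: 5
  H: 6
  Cl: 1
  N: 1
Molecular formula: C5H6ClN.
gcd of subscripts (5, 1, 6, 1) = 1, so the empirical formula equals the molecular formula.

C5H6ClN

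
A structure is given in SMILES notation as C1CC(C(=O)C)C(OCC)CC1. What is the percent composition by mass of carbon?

70.55%

Atom tally by fragment:
  cyclohexane ring core → C:6 H:12
  (− 2 ring H displaced by substituents)
  + COCH3 → C:2 H:3 O:1
  + OC2H5 → C:2 H:5 O:1
Element totals:
  C: 10
  H: 18
  O: 2
Molecular formula: C10H18O2.
Molar mass = 170.252 g/mol.
Mass from C: 10 × 12.011 = 120.110 g/mol.
%C = 120.110 / 170.252 × 100 = 70.55%.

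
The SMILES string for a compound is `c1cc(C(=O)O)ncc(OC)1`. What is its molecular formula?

C7H7NO3

Atom tally by fragment:
  pyridine ring core → C:5 H:5 N:1
  (− 2 ring H displaced by substituents)
  + COOH → C:1 H:1 O:2
  + OCH3 → C:1 H:3 O:1
Element totals:
  C: 7
  H: 7
  N: 1
  O: 3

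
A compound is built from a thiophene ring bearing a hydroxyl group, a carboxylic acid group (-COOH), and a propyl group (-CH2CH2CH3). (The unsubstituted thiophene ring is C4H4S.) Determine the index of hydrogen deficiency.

4

Atom tally by fragment:
  thiophene ring core → C:4 H:4 S:1
  (− 3 ring H displaced by substituents)
  + OH → O:1 H:1
  + COOH → C:1 H:1 O:2
  + CH2CH2CH3 → C:3 H:7
Element totals:
  C: 8
  H: 10
  O: 3
  S: 1
Molecular formula: C8H10O3S.
DoU = (2C + 2 + N − H − X) / 2 = (2·8 + 2 + 0 − 10 − 0) / 2 = 4.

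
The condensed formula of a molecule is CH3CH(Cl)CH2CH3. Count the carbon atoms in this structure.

Element totals:
  C: 4
  H: 9
  Cl: 1

4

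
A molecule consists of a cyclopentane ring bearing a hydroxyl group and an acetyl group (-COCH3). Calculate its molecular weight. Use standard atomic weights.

Atom tally by fragment:
  cyclopentane ring core → C:5 H:10
  (− 2 ring H displaced by substituents)
  + OH → O:1 H:1
  + COCH3 → C:2 H:3 O:1
Element totals:
  C: 7
  H: 12
  O: 2
Molecular formula: C7H12O2.
  M = 7(12.011) + 12(1.008) + 2(15.999)
    = 84.077 + 12.096 + 31.998 = 128.171

128.17 g/mol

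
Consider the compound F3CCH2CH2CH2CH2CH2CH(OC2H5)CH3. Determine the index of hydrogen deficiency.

0

Atom tally by fragment:
  F3CCH2 → C:2 H:2 F:3
  CH2 → C:1 H:2
  CH2 → C:1 H:2
  CH2 → C:1 H:2
  CH2 → C:1 H:2
  CH(OC2H5) → C:3 H:6 O:1
  CH3 → C:1 H:3
Element totals:
  C: 10
  H: 19
  F: 3
  O: 1
Molecular formula: C10H19F3O.
DoU = (2C + 2 + N − H − X) / 2 = (2·10 + 2 + 0 − 19 − 3) / 2 = 0.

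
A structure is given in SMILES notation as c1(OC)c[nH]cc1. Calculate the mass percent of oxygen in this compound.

Atom tally by fragment:
  pyrrole ring core → C:4 H:5 N:1
  (− 1 ring H displaced by substituents)
  + OCH3 → C:1 H:3 O:1
Element totals:
  C: 5
  H: 7
  N: 1
  O: 1
Molecular formula: C5H7NO.
Molar mass = 97.117 g/mol.
Mass from O: 1 × 15.999 = 15.999 g/mol.
%O = 15.999 / 97.117 × 100 = 16.47%.

16.47%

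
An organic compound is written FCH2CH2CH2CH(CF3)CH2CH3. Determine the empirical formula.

C7H12F4

Element totals:
  C: 7
  H: 12
  F: 4
Molecular formula: C7H12F4.
gcd of subscripts (7, 4, 12) = 1, so the empirical formula equals the molecular formula.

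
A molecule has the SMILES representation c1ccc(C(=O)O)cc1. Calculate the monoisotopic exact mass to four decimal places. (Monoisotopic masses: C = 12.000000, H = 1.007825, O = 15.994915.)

122.0368

Atom tally by fragment:
  benzene ring core → C:6 H:6
  (− 1 ring H displaced by substituents)
  + COOH → C:1 H:1 O:2
Element totals:
  C: 7
  H: 6
  O: 2
Molecular formula: C7H6O2.
  M = 7(12.0) + 6(1.007825) + 2(15.994915)
    = 84.000000 + 6.046950 + 31.989830 = 122.036780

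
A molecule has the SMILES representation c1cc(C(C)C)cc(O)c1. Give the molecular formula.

Atom tally by fragment:
  benzene ring core → C:6 H:6
  (− 2 ring H displaced by substituents)
  + CH(CH3)2 → C:3 H:7
  + OH → O:1 H:1
Element totals:
  C: 9
  H: 12
  O: 1

C9H12O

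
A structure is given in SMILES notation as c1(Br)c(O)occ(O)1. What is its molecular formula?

Atom tally by fragment:
  furan ring core → C:4 H:4 O:1
  (− 3 ring H displaced by substituents)
  + Br → Br:1
  + OH → O:1 H:1
  + OH → O:1 H:1
Element totals:
  C: 4
  H: 3
  Br: 1
  O: 3

C4H3BrO3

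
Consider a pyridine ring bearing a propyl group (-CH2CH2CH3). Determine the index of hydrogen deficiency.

4

Atom tally by fragment:
  pyridine ring core → C:5 H:5 N:1
  (− 1 ring H displaced by substituents)
  + CH2CH2CH3 → C:3 H:7
Element totals:
  C: 8
  H: 11
  N: 1
Molecular formula: C8H11N.
DoU = (2C + 2 + N − H − X) / 2 = (2·8 + 2 + 1 − 11 − 0) / 2 = 4.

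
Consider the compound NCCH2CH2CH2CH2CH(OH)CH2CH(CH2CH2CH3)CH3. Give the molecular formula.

Element totals:
  C: 12
  H: 23
  N: 1
  O: 1

C12H23NO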